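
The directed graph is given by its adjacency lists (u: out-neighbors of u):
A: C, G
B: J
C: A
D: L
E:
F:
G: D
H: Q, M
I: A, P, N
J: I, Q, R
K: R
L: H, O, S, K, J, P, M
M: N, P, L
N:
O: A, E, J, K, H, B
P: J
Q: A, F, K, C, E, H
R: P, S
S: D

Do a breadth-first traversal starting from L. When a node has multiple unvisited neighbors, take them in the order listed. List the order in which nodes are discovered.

L → H → O → S → K → J → P → M → Q → A → E → B → D → R → I → N → F → C → G

Visit L; enqueue H, O, S, K, J, P, M → queue [H, O, S, K, J, P, M]
Visit H; enqueue Q → queue [O, S, K, J, P, M, Q]
Visit O; enqueue A, E, B → queue [S, K, J, P, M, Q, A, E, B]
Visit S; enqueue D → queue [K, J, P, M, Q, A, E, B, D]
Visit K; enqueue R → queue [J, P, M, Q, A, E, B, D, R]
Visit J; enqueue I → queue [P, M, Q, A, E, B, D, R, I]
Visit P → queue [M, Q, A, E, B, D, R, I]
Visit M; enqueue N → queue [Q, A, E, B, D, R, I, N]
Visit Q; enqueue F, C → queue [A, E, B, D, R, I, N, F, C]
Visit A; enqueue G → queue [E, B, D, R, I, N, F, C, G]
Visit E → queue [B, D, R, I, N, F, C, G]
Visit B → queue [D, R, I, N, F, C, G]
Visit D → queue [R, I, N, F, C, G]
Visit R → queue [I, N, F, C, G]
Visit I → queue [N, F, C, G]
Visit N → queue [F, C, G]
Visit F → queue [C, G]
Visit C → queue [G]
Visit G → queue []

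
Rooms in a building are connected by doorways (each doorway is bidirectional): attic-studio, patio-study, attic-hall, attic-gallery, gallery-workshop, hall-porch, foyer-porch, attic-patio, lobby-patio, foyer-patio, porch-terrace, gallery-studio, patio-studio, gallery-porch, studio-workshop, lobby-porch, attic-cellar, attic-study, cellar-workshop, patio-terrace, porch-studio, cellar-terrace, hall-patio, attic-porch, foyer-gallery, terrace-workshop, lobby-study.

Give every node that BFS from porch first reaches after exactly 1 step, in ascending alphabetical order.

attic, foyer, gallery, hall, lobby, studio, terrace

Level 0: porch
Level 1: attic, foyer, gallery, hall, lobby, studio, terrace
Level 2: cellar, patio, study, workshop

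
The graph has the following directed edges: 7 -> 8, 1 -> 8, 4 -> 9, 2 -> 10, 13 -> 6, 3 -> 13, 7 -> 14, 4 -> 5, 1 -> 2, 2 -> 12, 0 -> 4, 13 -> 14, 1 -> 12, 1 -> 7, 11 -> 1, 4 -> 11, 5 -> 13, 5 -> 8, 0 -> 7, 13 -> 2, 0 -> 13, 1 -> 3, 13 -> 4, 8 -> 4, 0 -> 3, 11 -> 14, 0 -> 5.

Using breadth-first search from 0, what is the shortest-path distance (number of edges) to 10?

3

Level 0: 0
Level 1: 3, 4, 5, 7, 13
Level 2: 2, 6, 8, 9, 11, 14
Level 3: 1, 10, 12
10 first appears at level 3.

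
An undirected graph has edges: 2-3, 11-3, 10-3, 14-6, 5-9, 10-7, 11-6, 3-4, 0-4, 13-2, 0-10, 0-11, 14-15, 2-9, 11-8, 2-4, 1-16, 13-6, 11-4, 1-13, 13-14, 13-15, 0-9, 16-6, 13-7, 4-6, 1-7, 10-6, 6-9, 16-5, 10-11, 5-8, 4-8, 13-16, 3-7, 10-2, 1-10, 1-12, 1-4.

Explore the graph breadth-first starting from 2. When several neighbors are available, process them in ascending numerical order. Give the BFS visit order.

2 3 4 9 10 13 7 11 0 1 6 8 5 14 15 16 12

Visit 2; enqueue 3, 4, 9, 10, 13 → queue [3, 4, 9, 10, 13]
Visit 3; enqueue 7, 11 → queue [4, 9, 10, 13, 7, 11]
Visit 4; enqueue 0, 1, 6, 8 → queue [9, 10, 13, 7, 11, 0, 1, 6, 8]
Visit 9; enqueue 5 → queue [10, 13, 7, 11, 0, 1, 6, 8, 5]
Visit 10 → queue [13, 7, 11, 0, 1, 6, 8, 5]
Visit 13; enqueue 14, 15, 16 → queue [7, 11, 0, 1, 6, 8, 5, 14, 15, 16]
Visit 7 → queue [11, 0, 1, 6, 8, 5, 14, 15, 16]
Visit 11 → queue [0, 1, 6, 8, 5, 14, 15, 16]
Visit 0 → queue [1, 6, 8, 5, 14, 15, 16]
Visit 1; enqueue 12 → queue [6, 8, 5, 14, 15, 16, 12]
Visit 6 → queue [8, 5, 14, 15, 16, 12]
Visit 8 → queue [5, 14, 15, 16, 12]
Visit 5 → queue [14, 15, 16, 12]
Visit 14 → queue [15, 16, 12]
Visit 15 → queue [16, 12]
Visit 16 → queue [12]
Visit 12 → queue []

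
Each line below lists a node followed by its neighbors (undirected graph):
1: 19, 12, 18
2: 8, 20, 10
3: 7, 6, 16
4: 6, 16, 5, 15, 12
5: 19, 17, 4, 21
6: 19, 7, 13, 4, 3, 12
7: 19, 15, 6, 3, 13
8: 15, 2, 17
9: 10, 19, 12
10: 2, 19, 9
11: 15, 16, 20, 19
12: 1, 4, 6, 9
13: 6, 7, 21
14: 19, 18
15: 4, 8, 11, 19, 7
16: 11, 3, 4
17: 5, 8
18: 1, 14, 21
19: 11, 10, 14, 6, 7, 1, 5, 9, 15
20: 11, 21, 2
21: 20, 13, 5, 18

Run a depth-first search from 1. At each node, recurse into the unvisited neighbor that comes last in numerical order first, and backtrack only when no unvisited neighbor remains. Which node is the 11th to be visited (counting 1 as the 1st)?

Visit 1
1 → 19
19 → 15
15 → 11
11 → 20
20 → 21
21 → 18
18 → 14
21 → 13
13 → 7
7 → 6
6 → 12
12 → 9
9 → 10
10 → 2
2 → 8
8 → 17
17 → 5
5 → 4
4 → 16
16 → 3

Visit order: 1, 19, 15, 11, 20, 21, 18, 14, 13, 7, 6, 12, 9, 10, 2, 8, 17, 5, 4, 16, 3

6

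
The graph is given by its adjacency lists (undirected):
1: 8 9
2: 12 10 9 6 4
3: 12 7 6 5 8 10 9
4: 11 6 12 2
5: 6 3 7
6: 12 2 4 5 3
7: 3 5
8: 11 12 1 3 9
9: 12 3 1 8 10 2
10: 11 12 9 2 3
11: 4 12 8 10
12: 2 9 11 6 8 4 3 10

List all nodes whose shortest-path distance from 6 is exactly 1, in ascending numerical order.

Level 0: 6
Level 1: 2, 3, 4, 5, 12
Level 2: 7, 8, 9, 10, 11
Level 3: 1

2, 3, 4, 5, 12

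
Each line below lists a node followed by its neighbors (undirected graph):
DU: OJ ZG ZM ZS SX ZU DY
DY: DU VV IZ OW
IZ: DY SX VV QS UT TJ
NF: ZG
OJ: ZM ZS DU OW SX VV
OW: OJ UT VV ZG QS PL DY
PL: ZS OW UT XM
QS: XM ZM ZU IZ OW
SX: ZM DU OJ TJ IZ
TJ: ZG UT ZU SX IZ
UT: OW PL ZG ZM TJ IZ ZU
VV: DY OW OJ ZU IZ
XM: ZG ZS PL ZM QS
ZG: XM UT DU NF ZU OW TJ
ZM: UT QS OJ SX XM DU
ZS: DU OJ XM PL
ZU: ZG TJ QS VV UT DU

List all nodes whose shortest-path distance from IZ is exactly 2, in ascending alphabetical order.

DU, OJ, OW, PL, XM, ZG, ZM, ZU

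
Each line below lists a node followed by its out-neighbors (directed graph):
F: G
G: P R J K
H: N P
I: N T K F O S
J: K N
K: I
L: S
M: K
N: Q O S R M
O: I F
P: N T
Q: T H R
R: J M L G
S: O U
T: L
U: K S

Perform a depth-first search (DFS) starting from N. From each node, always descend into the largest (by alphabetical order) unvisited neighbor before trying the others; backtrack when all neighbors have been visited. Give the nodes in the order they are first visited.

Visit N
N → S
S → U
U → K
K → I
I → T
T → L
I → O
O → F
F → G
G → R
R → M
R → J
G → P
N → Q
Q → H

N → S → U → K → I → T → L → O → F → G → R → M → J → P → Q → H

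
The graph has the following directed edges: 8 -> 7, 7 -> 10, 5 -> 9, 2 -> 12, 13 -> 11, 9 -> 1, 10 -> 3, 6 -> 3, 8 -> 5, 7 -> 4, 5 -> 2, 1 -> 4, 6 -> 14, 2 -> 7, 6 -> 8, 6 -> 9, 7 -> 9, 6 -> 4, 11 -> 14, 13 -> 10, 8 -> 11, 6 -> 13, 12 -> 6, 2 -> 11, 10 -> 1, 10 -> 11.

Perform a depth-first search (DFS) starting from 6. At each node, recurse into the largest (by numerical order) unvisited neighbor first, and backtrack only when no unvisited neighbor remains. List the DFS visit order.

Visit 6
6 → 14
6 → 13
13 → 11
13 → 10
10 → 3
10 → 1
1 → 4
6 → 9
6 → 8
8 → 7
8 → 5
5 → 2
2 → 12

6 14 13 11 10 3 1 4 9 8 7 5 2 12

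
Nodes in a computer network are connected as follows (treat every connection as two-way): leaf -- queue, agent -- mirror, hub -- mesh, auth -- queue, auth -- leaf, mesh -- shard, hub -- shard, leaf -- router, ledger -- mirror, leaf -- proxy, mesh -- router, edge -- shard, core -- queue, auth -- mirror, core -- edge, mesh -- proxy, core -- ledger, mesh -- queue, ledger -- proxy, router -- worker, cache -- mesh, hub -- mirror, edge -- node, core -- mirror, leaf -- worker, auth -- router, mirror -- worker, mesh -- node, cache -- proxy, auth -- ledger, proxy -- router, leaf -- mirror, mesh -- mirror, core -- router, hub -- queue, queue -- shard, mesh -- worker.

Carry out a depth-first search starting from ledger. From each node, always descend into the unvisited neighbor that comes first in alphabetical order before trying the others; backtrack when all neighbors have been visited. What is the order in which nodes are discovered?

ledger, auth, leaf, mirror, agent, core, edge, node, mesh, cache, proxy, router, worker, hub, queue, shard

Visit ledger
ledger → auth
auth → leaf
leaf → mirror
mirror → agent
mirror → core
core → edge
edge → node
node → mesh
mesh → cache
cache → proxy
proxy → router
router → worker
mesh → hub
hub → queue
queue → shard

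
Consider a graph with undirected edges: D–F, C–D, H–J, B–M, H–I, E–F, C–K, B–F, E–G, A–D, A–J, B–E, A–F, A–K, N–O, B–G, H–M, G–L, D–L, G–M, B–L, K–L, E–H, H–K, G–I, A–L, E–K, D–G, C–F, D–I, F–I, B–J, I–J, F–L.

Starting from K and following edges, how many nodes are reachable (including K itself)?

BFS from K visits: K, A, C, E, H, L, D, F, J, B, G, I, M
Reachable nodes: 13 of 15 total.

13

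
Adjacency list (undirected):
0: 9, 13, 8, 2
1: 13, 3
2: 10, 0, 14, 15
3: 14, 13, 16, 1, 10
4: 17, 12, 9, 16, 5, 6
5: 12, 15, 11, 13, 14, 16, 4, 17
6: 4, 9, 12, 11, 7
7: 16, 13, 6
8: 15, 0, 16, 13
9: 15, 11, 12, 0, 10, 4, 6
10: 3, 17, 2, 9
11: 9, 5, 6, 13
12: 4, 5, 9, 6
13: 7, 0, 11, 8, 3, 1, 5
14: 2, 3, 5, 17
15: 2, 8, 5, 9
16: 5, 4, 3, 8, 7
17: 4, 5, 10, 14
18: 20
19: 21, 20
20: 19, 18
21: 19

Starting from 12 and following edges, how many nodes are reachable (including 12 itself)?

18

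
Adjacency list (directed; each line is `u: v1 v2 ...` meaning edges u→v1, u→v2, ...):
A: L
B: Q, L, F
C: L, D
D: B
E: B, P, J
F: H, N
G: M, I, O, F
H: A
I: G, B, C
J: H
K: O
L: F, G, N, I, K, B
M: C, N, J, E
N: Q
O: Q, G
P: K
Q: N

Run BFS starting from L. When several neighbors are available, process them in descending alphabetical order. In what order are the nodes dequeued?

Visit L; enqueue N, K, I, G, F, B → queue [N, K, I, G, F, B]
Visit N; enqueue Q → queue [K, I, G, F, B, Q]
Visit K; enqueue O → queue [I, G, F, B, Q, O]
Visit I; enqueue C → queue [G, F, B, Q, O, C]
Visit G; enqueue M → queue [F, B, Q, O, C, M]
Visit F; enqueue H → queue [B, Q, O, C, M, H]
Visit B → queue [Q, O, C, M, H]
Visit Q → queue [O, C, M, H]
Visit O → queue [C, M, H]
Visit C; enqueue D → queue [M, H, D]
Visit M; enqueue J, E → queue [H, D, J, E]
Visit H; enqueue A → queue [D, J, E, A]
Visit D → queue [J, E, A]
Visit J → queue [E, A]
Visit E; enqueue P → queue [A, P]
Visit A → queue [P]
Visit P → queue []

L -> N -> K -> I -> G -> F -> B -> Q -> O -> C -> M -> H -> D -> J -> E -> A -> P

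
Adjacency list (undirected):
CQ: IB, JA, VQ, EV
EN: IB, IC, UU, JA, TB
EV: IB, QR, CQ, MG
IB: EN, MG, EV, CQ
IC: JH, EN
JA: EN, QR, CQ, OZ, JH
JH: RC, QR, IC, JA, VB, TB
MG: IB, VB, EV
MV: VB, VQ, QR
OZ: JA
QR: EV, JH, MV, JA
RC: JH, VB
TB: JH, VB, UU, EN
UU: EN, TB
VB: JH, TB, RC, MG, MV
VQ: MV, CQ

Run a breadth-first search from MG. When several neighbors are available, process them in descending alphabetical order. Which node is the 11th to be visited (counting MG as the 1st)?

Visit MG; enqueue VB, IB, EV → queue [VB, IB, EV]
Visit VB; enqueue TB, RC, MV, JH → queue [IB, EV, TB, RC, MV, JH]
Visit IB; enqueue EN, CQ → queue [EV, TB, RC, MV, JH, EN, CQ]
Visit EV; enqueue QR → queue [TB, RC, MV, JH, EN, CQ, QR]
Visit TB; enqueue UU → queue [RC, MV, JH, EN, CQ, QR, UU]
Visit RC → queue [MV, JH, EN, CQ, QR, UU]
Visit MV; enqueue VQ → queue [JH, EN, CQ, QR, UU, VQ]
Visit JH; enqueue JA, IC → queue [EN, CQ, QR, UU, VQ, JA, IC]
Visit EN → queue [CQ, QR, UU, VQ, JA, IC]
Visit CQ → queue [QR, UU, VQ, JA, IC]
Visit QR → queue [UU, VQ, JA, IC]
Visit UU → queue [VQ, JA, IC]
Visit VQ → queue [JA, IC]
Visit JA; enqueue OZ → queue [IC, OZ]
Visit IC → queue [OZ]
Visit OZ → queue []

Visit order: MG, VB, IB, EV, TB, RC, MV, JH, EN, CQ, QR, UU, VQ, JA, IC, OZ

QR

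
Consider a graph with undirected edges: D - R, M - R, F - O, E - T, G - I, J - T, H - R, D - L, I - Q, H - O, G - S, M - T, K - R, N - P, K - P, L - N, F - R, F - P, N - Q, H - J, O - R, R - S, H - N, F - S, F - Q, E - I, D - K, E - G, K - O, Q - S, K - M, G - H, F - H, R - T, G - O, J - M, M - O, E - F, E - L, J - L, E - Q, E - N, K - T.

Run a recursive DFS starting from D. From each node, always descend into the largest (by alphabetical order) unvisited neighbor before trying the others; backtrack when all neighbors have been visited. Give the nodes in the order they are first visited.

Visit D
D → R
R → T
T → M
M → O
O → K
K → P
P → N
N → Q
Q → S
S → G
G → I
I → E
E → L
L → J
J → H
H → F

D, R, T, M, O, K, P, N, Q, S, G, I, E, L, J, H, F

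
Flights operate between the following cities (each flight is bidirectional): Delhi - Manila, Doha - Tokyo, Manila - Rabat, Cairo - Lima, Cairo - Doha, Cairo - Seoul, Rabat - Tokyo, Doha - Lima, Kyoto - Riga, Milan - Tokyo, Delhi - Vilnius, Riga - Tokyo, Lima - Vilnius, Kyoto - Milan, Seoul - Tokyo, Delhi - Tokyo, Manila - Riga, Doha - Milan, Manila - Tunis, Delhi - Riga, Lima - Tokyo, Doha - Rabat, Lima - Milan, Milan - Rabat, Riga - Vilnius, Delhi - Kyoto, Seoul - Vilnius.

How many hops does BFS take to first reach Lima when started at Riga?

2

Level 0: Riga
Level 1: Delhi, Kyoto, Manila, Tokyo, Vilnius
Level 2: Doha, Lima, Milan, Rabat, Seoul, Tunis
Level 3: Cairo
Lima first appears at level 2.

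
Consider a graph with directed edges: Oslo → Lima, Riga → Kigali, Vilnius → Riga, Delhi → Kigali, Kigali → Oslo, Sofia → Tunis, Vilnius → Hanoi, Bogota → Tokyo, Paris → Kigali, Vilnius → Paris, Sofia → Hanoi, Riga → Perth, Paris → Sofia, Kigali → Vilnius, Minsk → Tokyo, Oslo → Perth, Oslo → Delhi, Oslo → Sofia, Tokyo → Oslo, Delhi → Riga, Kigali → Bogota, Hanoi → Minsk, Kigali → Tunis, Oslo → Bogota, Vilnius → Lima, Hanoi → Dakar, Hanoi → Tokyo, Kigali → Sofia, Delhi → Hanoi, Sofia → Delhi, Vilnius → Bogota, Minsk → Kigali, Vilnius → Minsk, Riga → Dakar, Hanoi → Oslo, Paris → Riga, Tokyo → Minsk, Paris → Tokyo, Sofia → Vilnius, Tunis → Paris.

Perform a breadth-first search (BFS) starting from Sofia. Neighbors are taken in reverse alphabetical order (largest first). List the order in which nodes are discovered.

Visit Sofia; enqueue Vilnius, Tunis, Hanoi, Delhi → queue [Vilnius, Tunis, Hanoi, Delhi]
Visit Vilnius; enqueue Riga, Paris, Minsk, Lima, Bogota → queue [Tunis, Hanoi, Delhi, Riga, Paris, Minsk, Lima, Bogota]
Visit Tunis → queue [Hanoi, Delhi, Riga, Paris, Minsk, Lima, Bogota]
Visit Hanoi; enqueue Tokyo, Oslo, Dakar → queue [Delhi, Riga, Paris, Minsk, Lima, Bogota, Tokyo, Oslo, Dakar]
Visit Delhi; enqueue Kigali → queue [Riga, Paris, Minsk, Lima, Bogota, Tokyo, Oslo, Dakar, Kigali]
Visit Riga; enqueue Perth → queue [Paris, Minsk, Lima, Bogota, Tokyo, Oslo, Dakar, Kigali, Perth]
Visit Paris → queue [Minsk, Lima, Bogota, Tokyo, Oslo, Dakar, Kigali, Perth]
Visit Minsk → queue [Lima, Bogota, Tokyo, Oslo, Dakar, Kigali, Perth]
Visit Lima → queue [Bogota, Tokyo, Oslo, Dakar, Kigali, Perth]
Visit Bogota → queue [Tokyo, Oslo, Dakar, Kigali, Perth]
Visit Tokyo → queue [Oslo, Dakar, Kigali, Perth]
Visit Oslo → queue [Dakar, Kigali, Perth]
Visit Dakar → queue [Kigali, Perth]
Visit Kigali → queue [Perth]
Visit Perth → queue []

Sofia -> Vilnius -> Tunis -> Hanoi -> Delhi -> Riga -> Paris -> Minsk -> Lima -> Bogota -> Tokyo -> Oslo -> Dakar -> Kigali -> Perth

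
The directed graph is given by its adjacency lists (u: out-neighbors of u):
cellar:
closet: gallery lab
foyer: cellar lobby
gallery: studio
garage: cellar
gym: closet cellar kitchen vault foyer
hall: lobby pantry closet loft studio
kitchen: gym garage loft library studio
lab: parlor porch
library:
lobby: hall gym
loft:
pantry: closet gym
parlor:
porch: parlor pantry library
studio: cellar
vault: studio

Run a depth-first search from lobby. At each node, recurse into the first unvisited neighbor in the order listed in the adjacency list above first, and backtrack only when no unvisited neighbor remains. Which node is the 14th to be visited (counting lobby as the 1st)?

garage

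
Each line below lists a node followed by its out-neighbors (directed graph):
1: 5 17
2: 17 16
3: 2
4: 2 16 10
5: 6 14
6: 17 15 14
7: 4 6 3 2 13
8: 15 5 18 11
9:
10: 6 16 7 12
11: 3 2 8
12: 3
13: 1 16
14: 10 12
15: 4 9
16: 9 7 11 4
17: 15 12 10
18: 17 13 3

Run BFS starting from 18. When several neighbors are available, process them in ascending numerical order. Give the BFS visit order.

Visit 18; enqueue 3, 13, 17 → queue [3, 13, 17]
Visit 3; enqueue 2 → queue [13, 17, 2]
Visit 13; enqueue 1, 16 → queue [17, 2, 1, 16]
Visit 17; enqueue 10, 12, 15 → queue [2, 1, 16, 10, 12, 15]
Visit 2 → queue [1, 16, 10, 12, 15]
Visit 1; enqueue 5 → queue [16, 10, 12, 15, 5]
Visit 16; enqueue 4, 7, 9, 11 → queue [10, 12, 15, 5, 4, 7, 9, 11]
Visit 10; enqueue 6 → queue [12, 15, 5, 4, 7, 9, 11, 6]
Visit 12 → queue [15, 5, 4, 7, 9, 11, 6]
Visit 15 → queue [5, 4, 7, 9, 11, 6]
Visit 5; enqueue 14 → queue [4, 7, 9, 11, 6, 14]
Visit 4 → queue [7, 9, 11, 6, 14]
Visit 7 → queue [9, 11, 6, 14]
Visit 9 → queue [11, 6, 14]
Visit 11; enqueue 8 → queue [6, 14, 8]
Visit 6 → queue [14, 8]
Visit 14 → queue [8]
Visit 8 → queue []

18 3 13 17 2 1 16 10 12 15 5 4 7 9 11 6 14 8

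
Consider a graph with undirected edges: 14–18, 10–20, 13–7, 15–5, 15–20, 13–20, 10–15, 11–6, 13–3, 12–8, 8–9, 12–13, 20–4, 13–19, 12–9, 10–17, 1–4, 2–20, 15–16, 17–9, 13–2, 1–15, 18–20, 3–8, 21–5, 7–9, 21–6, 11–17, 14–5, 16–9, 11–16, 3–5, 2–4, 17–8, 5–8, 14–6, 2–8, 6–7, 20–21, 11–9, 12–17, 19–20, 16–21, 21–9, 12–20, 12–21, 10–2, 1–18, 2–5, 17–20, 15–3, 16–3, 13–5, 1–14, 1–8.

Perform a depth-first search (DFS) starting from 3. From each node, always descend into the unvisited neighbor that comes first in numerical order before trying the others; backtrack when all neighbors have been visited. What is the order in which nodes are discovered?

3 -> 5 -> 2 -> 4 -> 1 -> 8 -> 9 -> 7 -> 6 -> 11 -> 16 -> 15 -> 10 -> 17 -> 12 -> 13 -> 19 -> 20 -> 18 -> 14 -> 21

Visit 3
3 → 5
5 → 2
2 → 4
4 → 1
1 → 8
8 → 9
9 → 7
7 → 6
6 → 11
11 → 16
16 → 15
15 → 10
10 → 17
17 → 12
12 → 13
13 → 19
19 → 20
20 → 18
18 → 14
20 → 21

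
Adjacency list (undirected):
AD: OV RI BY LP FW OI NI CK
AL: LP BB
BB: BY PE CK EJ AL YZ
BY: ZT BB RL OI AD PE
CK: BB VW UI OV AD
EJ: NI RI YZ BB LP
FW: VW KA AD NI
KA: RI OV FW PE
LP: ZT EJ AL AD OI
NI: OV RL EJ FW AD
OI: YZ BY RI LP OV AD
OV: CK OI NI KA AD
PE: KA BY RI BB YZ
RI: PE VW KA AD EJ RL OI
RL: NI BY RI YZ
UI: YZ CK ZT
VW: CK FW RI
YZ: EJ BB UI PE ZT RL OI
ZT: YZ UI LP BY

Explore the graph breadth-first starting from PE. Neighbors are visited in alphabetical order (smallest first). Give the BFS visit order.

Visit PE; enqueue BB, BY, KA, RI, YZ → queue [BB, BY, KA, RI, YZ]
Visit BB; enqueue AL, CK, EJ → queue [BY, KA, RI, YZ, AL, CK, EJ]
Visit BY; enqueue AD, OI, RL, ZT → queue [KA, RI, YZ, AL, CK, EJ, AD, OI, RL, ZT]
Visit KA; enqueue FW, OV → queue [RI, YZ, AL, CK, EJ, AD, OI, RL, ZT, FW, OV]
Visit RI; enqueue VW → queue [YZ, AL, CK, EJ, AD, OI, RL, ZT, FW, OV, VW]
Visit YZ; enqueue UI → queue [AL, CK, EJ, AD, OI, RL, ZT, FW, OV, VW, UI]
Visit AL; enqueue LP → queue [CK, EJ, AD, OI, RL, ZT, FW, OV, VW, UI, LP]
Visit CK → queue [EJ, AD, OI, RL, ZT, FW, OV, VW, UI, LP]
Visit EJ; enqueue NI → queue [AD, OI, RL, ZT, FW, OV, VW, UI, LP, NI]
Visit AD → queue [OI, RL, ZT, FW, OV, VW, UI, LP, NI]
Visit OI → queue [RL, ZT, FW, OV, VW, UI, LP, NI]
Visit RL → queue [ZT, FW, OV, VW, UI, LP, NI]
Visit ZT → queue [FW, OV, VW, UI, LP, NI]
Visit FW → queue [OV, VW, UI, LP, NI]
Visit OV → queue [VW, UI, LP, NI]
Visit VW → queue [UI, LP, NI]
Visit UI → queue [LP, NI]
Visit LP → queue [NI]
Visit NI → queue []

PE BB BY KA RI YZ AL CK EJ AD OI RL ZT FW OV VW UI LP NI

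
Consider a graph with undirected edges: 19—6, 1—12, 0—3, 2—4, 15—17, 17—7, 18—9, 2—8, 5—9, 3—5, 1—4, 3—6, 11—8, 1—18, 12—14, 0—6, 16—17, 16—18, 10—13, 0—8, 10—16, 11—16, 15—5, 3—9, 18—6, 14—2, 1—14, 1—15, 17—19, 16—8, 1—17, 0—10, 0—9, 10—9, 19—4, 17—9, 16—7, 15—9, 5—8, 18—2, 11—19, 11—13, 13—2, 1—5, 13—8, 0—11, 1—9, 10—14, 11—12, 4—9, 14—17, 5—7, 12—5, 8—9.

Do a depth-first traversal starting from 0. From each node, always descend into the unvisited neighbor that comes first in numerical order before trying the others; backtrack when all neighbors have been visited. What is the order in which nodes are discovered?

Visit 0
0 → 3
3 → 5
5 → 1
1 → 4
4 → 2
2 → 8
8 → 9
9 → 10
10 → 13
13 → 11
11 → 12
12 → 14
14 → 17
17 → 7
7 → 16
16 → 18
18 → 6
6 → 19
17 → 15

0 → 3 → 5 → 1 → 4 → 2 → 8 → 9 → 10 → 13 → 11 → 12 → 14 → 17 → 7 → 16 → 18 → 6 → 19 → 15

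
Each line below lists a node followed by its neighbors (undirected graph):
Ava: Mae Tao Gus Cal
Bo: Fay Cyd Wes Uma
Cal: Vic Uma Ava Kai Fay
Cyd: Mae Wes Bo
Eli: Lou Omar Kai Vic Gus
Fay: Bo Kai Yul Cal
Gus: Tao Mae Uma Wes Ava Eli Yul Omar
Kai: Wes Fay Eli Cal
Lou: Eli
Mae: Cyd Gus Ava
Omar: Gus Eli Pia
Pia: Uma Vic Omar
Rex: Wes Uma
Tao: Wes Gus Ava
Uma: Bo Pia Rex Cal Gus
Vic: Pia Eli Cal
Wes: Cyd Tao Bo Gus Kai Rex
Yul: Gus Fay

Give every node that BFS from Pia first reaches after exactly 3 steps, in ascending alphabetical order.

Ava, Cyd, Fay, Kai, Lou, Mae, Tao, Wes, Yul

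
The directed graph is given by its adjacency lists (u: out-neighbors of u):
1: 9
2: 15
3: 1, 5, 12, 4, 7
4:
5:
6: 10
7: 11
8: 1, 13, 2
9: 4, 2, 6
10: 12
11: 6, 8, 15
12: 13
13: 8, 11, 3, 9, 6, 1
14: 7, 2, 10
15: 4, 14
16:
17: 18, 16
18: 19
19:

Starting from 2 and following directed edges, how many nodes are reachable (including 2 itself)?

15

BFS from 2 visits: 2, 15, 4, 14, 7, 10, 11, 12, 6, 8, 13, 1, 3, 9, 5
Reachable nodes: 15 of 19 total.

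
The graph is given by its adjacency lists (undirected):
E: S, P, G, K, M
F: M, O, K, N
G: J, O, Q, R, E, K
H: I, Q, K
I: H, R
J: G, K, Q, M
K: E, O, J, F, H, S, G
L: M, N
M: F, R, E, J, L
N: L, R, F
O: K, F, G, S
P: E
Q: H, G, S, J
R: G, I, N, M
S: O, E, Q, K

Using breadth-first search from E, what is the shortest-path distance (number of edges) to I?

Level 0: E
Level 1: G, K, M, P, S
Level 2: F, H, J, L, O, Q, R
Level 3: I, N
I first appears at level 3.

3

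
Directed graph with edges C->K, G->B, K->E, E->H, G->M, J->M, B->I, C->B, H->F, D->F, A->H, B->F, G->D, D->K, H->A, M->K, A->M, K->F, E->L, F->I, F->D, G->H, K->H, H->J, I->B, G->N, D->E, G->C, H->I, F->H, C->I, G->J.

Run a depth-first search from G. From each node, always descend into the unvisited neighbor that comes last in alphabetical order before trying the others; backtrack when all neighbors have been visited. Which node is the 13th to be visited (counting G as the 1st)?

A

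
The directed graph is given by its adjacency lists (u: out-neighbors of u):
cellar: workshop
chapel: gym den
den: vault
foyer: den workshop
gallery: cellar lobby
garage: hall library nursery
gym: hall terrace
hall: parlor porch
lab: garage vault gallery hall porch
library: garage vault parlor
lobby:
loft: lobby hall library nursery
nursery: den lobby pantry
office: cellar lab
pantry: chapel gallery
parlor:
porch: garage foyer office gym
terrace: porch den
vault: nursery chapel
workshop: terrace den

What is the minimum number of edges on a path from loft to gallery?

3

Level 0: loft
Level 1: hall, library, lobby, nursery
Level 2: den, garage, pantry, parlor, porch, vault
Level 3: chapel, foyer, gallery, gym, office
Level 4: cellar, lab, terrace, workshop
gallery first appears at level 3.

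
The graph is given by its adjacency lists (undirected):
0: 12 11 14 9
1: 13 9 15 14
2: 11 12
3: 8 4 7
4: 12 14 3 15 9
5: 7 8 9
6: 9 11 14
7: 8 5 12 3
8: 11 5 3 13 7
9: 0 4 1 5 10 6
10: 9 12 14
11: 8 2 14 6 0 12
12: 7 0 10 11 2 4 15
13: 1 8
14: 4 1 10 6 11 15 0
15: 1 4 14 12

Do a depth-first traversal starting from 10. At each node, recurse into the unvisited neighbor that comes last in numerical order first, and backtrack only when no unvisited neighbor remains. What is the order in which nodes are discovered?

10 → 14 → 15 → 12 → 11 → 8 → 13 → 1 → 9 → 6 → 5 → 7 → 3 → 4 → 0 → 2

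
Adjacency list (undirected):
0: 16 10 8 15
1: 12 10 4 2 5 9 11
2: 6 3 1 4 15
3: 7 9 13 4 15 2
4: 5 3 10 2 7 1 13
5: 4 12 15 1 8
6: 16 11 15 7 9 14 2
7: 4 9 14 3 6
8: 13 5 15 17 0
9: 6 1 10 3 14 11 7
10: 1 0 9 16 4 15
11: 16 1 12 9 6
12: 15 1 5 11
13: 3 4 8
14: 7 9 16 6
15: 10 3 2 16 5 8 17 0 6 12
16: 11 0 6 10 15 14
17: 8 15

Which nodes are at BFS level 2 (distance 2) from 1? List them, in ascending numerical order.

Level 0: 1
Level 1: 2, 4, 5, 9, 10, 11, 12
Level 2: 0, 3, 6, 7, 8, 13, 14, 15, 16
Level 3: 17

0, 3, 6, 7, 8, 13, 14, 15, 16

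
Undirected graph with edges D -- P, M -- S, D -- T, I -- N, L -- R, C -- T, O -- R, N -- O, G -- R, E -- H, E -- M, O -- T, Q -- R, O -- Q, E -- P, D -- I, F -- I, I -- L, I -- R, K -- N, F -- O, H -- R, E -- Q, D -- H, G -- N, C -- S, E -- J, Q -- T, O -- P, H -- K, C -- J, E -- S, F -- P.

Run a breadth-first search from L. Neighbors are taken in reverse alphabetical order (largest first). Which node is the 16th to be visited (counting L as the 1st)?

Visit L; enqueue R, I → queue [R, I]
Visit R; enqueue Q, O, H, G → queue [I, Q, O, H, G]
Visit I; enqueue N, F, D → queue [Q, O, H, G, N, F, D]
Visit Q; enqueue T, E → queue [O, H, G, N, F, D, T, E]
Visit O; enqueue P → queue [H, G, N, F, D, T, E, P]
Visit H; enqueue K → queue [G, N, F, D, T, E, P, K]
Visit G → queue [N, F, D, T, E, P, K]
Visit N → queue [F, D, T, E, P, K]
Visit F → queue [D, T, E, P, K]
Visit D → queue [T, E, P, K]
Visit T; enqueue C → queue [E, P, K, C]
Visit E; enqueue S, M, J → queue [P, K, C, S, M, J]
Visit P → queue [K, C, S, M, J]
Visit K → queue [C, S, M, J]
Visit C → queue [S, M, J]
Visit S → queue [M, J]
Visit M → queue [J]
Visit J → queue []

Visit order: L, R, I, Q, O, H, G, N, F, D, T, E, P, K, C, S, M, J

S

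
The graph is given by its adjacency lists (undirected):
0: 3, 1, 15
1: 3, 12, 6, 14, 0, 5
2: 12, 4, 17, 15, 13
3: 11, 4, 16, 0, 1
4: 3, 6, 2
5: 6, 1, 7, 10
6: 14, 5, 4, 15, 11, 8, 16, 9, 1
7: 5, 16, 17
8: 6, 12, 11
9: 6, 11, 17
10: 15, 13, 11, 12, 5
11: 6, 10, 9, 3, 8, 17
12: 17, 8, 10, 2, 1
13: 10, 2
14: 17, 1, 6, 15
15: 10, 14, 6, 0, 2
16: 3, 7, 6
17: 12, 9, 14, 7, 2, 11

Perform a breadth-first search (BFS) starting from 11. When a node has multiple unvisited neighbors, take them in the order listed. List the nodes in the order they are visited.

11 → 6 → 10 → 9 → 3 → 8 → 17 → 14 → 5 → 4 → 15 → 16 → 1 → 13 → 12 → 0 → 7 → 2

Visit 11; enqueue 6, 10, 9, 3, 8, 17 → queue [6, 10, 9, 3, 8, 17]
Visit 6; enqueue 14, 5, 4, 15, 16, 1 → queue [10, 9, 3, 8, 17, 14, 5, 4, 15, 16, 1]
Visit 10; enqueue 13, 12 → queue [9, 3, 8, 17, 14, 5, 4, 15, 16, 1, 13, 12]
Visit 9 → queue [3, 8, 17, 14, 5, 4, 15, 16, 1, 13, 12]
Visit 3; enqueue 0 → queue [8, 17, 14, 5, 4, 15, 16, 1, 13, 12, 0]
Visit 8 → queue [17, 14, 5, 4, 15, 16, 1, 13, 12, 0]
Visit 17; enqueue 7, 2 → queue [14, 5, 4, 15, 16, 1, 13, 12, 0, 7, 2]
Visit 14 → queue [5, 4, 15, 16, 1, 13, 12, 0, 7, 2]
Visit 5 → queue [4, 15, 16, 1, 13, 12, 0, 7, 2]
Visit 4 → queue [15, 16, 1, 13, 12, 0, 7, 2]
Visit 15 → queue [16, 1, 13, 12, 0, 7, 2]
Visit 16 → queue [1, 13, 12, 0, 7, 2]
Visit 1 → queue [13, 12, 0, 7, 2]
Visit 13 → queue [12, 0, 7, 2]
Visit 12 → queue [0, 7, 2]
Visit 0 → queue [7, 2]
Visit 7 → queue [2]
Visit 2 → queue []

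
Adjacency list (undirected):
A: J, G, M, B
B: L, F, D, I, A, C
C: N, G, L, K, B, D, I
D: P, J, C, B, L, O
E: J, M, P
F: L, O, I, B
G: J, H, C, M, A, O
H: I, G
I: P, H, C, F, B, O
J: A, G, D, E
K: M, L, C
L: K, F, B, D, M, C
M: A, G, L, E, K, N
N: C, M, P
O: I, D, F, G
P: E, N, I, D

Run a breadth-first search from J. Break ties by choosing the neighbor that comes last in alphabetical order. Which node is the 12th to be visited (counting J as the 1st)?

B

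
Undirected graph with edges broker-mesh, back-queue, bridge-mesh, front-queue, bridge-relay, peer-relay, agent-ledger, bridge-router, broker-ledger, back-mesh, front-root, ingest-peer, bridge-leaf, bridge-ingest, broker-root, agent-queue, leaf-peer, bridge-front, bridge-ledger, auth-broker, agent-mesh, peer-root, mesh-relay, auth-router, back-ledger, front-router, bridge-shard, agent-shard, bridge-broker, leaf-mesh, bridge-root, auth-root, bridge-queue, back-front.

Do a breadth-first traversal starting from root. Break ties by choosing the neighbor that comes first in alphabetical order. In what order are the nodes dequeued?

root → auth → bridge → broker → front → peer → router → ingest → leaf → ledger → mesh → queue → relay → shard → back → agent

Visit root; enqueue auth, bridge, broker, front, peer → queue [auth, bridge, broker, front, peer]
Visit auth; enqueue router → queue [bridge, broker, front, peer, router]
Visit bridge; enqueue ingest, leaf, ledger, mesh, queue, relay, shard → queue [broker, front, peer, router, ingest, leaf, ledger, mesh, queue, relay, shard]
Visit broker → queue [front, peer, router, ingest, leaf, ledger, mesh, queue, relay, shard]
Visit front; enqueue back → queue [peer, router, ingest, leaf, ledger, mesh, queue, relay, shard, back]
Visit peer → queue [router, ingest, leaf, ledger, mesh, queue, relay, shard, back]
Visit router → queue [ingest, leaf, ledger, mesh, queue, relay, shard, back]
Visit ingest → queue [leaf, ledger, mesh, queue, relay, shard, back]
Visit leaf → queue [ledger, mesh, queue, relay, shard, back]
Visit ledger; enqueue agent → queue [mesh, queue, relay, shard, back, agent]
Visit mesh → queue [queue, relay, shard, back, agent]
Visit queue → queue [relay, shard, back, agent]
Visit relay → queue [shard, back, agent]
Visit shard → queue [back, agent]
Visit back → queue [agent]
Visit agent → queue []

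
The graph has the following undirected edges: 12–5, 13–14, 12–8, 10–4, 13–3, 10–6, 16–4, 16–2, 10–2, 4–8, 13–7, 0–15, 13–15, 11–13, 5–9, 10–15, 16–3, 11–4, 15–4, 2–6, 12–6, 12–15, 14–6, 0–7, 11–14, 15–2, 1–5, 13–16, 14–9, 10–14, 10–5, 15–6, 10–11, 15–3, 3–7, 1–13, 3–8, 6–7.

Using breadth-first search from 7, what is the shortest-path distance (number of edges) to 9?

3

Level 0: 7
Level 1: 0, 3, 6, 13
Level 2: 1, 2, 8, 10, 11, 12, 14, 15, 16
Level 3: 4, 5, 9
9 first appears at level 3.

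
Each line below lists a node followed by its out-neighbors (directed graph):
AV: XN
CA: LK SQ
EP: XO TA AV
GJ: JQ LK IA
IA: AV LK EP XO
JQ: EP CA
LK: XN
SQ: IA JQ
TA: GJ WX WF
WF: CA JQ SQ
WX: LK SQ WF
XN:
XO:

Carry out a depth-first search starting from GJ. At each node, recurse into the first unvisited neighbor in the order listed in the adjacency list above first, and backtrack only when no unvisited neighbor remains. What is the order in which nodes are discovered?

GJ, JQ, EP, XO, TA, WX, LK, XN, SQ, IA, AV, WF, CA

Visit GJ
GJ → JQ
JQ → EP
EP → XO
EP → TA
TA → WX
WX → LK
LK → XN
WX → SQ
SQ → IA
IA → AV
WX → WF
WF → CA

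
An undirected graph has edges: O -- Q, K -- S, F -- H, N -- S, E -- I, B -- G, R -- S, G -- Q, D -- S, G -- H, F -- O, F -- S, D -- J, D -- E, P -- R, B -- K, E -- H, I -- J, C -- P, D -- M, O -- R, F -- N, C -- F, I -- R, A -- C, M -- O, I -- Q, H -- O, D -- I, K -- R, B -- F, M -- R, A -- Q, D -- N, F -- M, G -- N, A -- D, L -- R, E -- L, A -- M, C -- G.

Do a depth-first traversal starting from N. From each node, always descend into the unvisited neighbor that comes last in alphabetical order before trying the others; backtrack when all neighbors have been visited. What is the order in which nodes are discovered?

N → S → R → P → C → G → Q → O → M → F → H → E → L → I → J → D → A → B → K

Visit N
N → S
S → R
R → P
P → C
C → G
G → Q
Q → O
O → M
M → F
F → H
H → E
E → L
E → I
I → J
J → D
D → A
F → B
B → K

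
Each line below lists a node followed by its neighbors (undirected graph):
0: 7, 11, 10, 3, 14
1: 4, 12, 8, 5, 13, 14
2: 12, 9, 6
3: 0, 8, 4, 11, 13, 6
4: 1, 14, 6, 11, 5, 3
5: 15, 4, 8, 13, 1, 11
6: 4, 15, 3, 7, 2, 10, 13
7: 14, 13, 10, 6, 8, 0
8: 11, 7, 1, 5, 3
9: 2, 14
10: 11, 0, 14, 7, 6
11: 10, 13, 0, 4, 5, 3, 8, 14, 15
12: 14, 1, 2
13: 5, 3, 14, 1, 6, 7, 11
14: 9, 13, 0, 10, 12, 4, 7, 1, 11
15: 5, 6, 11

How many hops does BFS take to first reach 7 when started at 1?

2

Level 0: 1
Level 1: 4, 5, 8, 12, 13, 14
Level 2: 0, 2, 3, 6, 7, 9, 10, 11, 15
7 first appears at level 2.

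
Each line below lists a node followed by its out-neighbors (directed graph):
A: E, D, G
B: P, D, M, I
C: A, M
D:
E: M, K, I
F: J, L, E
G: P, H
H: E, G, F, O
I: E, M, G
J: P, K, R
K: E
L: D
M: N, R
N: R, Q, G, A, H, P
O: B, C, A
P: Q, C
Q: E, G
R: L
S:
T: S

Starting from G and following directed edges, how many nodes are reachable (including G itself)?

BFS from G visits: G, P, H, Q, C, O, F, E, M, A, B, L, J, K, I, R, N, D
Reachable nodes: 18 of 20 total.

18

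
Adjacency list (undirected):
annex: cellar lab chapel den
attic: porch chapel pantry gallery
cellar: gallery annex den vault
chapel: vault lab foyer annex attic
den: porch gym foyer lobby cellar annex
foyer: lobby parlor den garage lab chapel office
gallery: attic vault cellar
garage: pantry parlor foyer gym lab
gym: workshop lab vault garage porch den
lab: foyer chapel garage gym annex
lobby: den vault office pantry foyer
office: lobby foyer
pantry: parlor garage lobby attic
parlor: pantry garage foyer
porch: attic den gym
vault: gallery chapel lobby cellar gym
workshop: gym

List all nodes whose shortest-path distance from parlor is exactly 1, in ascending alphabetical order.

foyer, garage, pantry

Level 0: parlor
Level 1: foyer, garage, pantry
Level 2: attic, chapel, den, gym, lab, lobby, office
Level 3: annex, cellar, gallery, porch, vault, workshop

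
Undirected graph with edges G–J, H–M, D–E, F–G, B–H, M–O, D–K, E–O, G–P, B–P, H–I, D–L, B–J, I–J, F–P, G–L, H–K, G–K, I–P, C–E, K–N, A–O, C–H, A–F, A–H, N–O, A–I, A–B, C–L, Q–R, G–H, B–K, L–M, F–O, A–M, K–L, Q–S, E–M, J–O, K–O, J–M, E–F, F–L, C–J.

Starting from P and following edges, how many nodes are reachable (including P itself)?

16

BFS from P visits: P, I, G, F, B, J, H, A, L, K, O, E, M, C, D, N
Reachable nodes: 16 of 19 total.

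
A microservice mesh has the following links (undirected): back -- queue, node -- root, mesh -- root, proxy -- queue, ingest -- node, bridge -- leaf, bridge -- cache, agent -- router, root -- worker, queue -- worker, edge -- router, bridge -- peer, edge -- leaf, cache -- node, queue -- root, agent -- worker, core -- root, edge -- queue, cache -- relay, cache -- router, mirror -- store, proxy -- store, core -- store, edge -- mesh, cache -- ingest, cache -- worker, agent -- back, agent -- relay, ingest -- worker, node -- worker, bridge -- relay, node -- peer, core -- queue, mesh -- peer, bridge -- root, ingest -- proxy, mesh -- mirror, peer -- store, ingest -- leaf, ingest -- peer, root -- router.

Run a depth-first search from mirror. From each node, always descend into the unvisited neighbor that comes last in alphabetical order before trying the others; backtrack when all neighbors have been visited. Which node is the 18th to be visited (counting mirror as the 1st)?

Visit mirror
mirror → store
store → proxy
proxy → queue
queue → worker
worker → root
root → router
router → edge
edge → mesh
mesh → peer
peer → node
node → ingest
ingest → leaf
leaf → bridge
bridge → relay
relay → cache
relay → agent
agent → back
root → core

Visit order: mirror, store, proxy, queue, worker, root, router, edge, mesh, peer, node, ingest, leaf, bridge, relay, cache, agent, back, core

back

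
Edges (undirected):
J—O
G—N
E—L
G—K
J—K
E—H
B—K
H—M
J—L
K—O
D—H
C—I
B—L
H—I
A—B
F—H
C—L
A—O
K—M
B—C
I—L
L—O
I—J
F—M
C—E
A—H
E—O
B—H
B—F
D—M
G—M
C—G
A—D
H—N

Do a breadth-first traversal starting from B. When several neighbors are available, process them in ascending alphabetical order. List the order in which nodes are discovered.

B, A, C, F, H, K, L, D, O, E, G, I, M, N, J

Visit B; enqueue A, C, F, H, K, L → queue [A, C, F, H, K, L]
Visit A; enqueue D, O → queue [C, F, H, K, L, D, O]
Visit C; enqueue E, G, I → queue [F, H, K, L, D, O, E, G, I]
Visit F; enqueue M → queue [H, K, L, D, O, E, G, I, M]
Visit H; enqueue N → queue [K, L, D, O, E, G, I, M, N]
Visit K; enqueue J → queue [L, D, O, E, G, I, M, N, J]
Visit L → queue [D, O, E, G, I, M, N, J]
Visit D → queue [O, E, G, I, M, N, J]
Visit O → queue [E, G, I, M, N, J]
Visit E → queue [G, I, M, N, J]
Visit G → queue [I, M, N, J]
Visit I → queue [M, N, J]
Visit M → queue [N, J]
Visit N → queue [J]
Visit J → queue []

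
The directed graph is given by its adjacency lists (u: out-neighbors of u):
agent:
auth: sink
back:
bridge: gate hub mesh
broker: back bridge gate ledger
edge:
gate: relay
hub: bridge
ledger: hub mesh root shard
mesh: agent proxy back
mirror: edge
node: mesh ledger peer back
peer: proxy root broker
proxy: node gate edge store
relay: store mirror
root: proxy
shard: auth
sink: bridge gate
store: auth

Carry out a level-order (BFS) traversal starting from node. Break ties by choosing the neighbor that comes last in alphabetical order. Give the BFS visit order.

Visit node; enqueue peer, mesh, ledger, back → queue [peer, mesh, ledger, back]
Visit peer; enqueue root, proxy, broker → queue [mesh, ledger, back, root, proxy, broker]
Visit mesh; enqueue agent → queue [ledger, back, root, proxy, broker, agent]
Visit ledger; enqueue shard, hub → queue [back, root, proxy, broker, agent, shard, hub]
Visit back → queue [root, proxy, broker, agent, shard, hub]
Visit root → queue [proxy, broker, agent, shard, hub]
Visit proxy; enqueue store, gate, edge → queue [broker, agent, shard, hub, store, gate, edge]
Visit broker; enqueue bridge → queue [agent, shard, hub, store, gate, edge, bridge]
Visit agent → queue [shard, hub, store, gate, edge, bridge]
Visit shard; enqueue auth → queue [hub, store, gate, edge, bridge, auth]
Visit hub → queue [store, gate, edge, bridge, auth]
Visit store → queue [gate, edge, bridge, auth]
Visit gate; enqueue relay → queue [edge, bridge, auth, relay]
Visit edge → queue [bridge, auth, relay]
Visit bridge → queue [auth, relay]
Visit auth; enqueue sink → queue [relay, sink]
Visit relay; enqueue mirror → queue [sink, mirror]
Visit sink → queue [mirror]
Visit mirror → queue []

node, peer, mesh, ledger, back, root, proxy, broker, agent, shard, hub, store, gate, edge, bridge, auth, relay, sink, mirror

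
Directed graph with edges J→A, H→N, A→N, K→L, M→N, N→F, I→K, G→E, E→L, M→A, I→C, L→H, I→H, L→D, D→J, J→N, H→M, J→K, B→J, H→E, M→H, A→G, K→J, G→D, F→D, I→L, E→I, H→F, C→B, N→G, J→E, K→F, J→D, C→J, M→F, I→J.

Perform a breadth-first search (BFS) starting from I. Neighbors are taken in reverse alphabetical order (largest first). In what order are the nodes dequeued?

Visit I; enqueue L, K, J, H, C → queue [L, K, J, H, C]
Visit L; enqueue D → queue [K, J, H, C, D]
Visit K; enqueue F → queue [J, H, C, D, F]
Visit J; enqueue N, E, A → queue [H, C, D, F, N, E, A]
Visit H; enqueue M → queue [C, D, F, N, E, A, M]
Visit C; enqueue B → queue [D, F, N, E, A, M, B]
Visit D → queue [F, N, E, A, M, B]
Visit F → queue [N, E, A, M, B]
Visit N; enqueue G → queue [E, A, M, B, G]
Visit E → queue [A, M, B, G]
Visit A → queue [M, B, G]
Visit M → queue [B, G]
Visit B → queue [G]
Visit G → queue []

I, L, K, J, H, C, D, F, N, E, A, M, B, G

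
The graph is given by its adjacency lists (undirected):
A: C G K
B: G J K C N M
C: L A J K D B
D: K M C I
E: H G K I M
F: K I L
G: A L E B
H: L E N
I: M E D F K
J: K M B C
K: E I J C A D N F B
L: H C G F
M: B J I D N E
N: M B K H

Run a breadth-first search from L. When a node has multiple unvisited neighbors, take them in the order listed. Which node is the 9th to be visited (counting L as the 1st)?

J

Visit L; enqueue H, C, G, F → queue [H, C, G, F]
Visit H; enqueue E, N → queue [C, G, F, E, N]
Visit C; enqueue A, J, K, D, B → queue [G, F, E, N, A, J, K, D, B]
Visit G → queue [F, E, N, A, J, K, D, B]
Visit F; enqueue I → queue [E, N, A, J, K, D, B, I]
Visit E; enqueue M → queue [N, A, J, K, D, B, I, M]
Visit N → queue [A, J, K, D, B, I, M]
Visit A → queue [J, K, D, B, I, M]
Visit J → queue [K, D, B, I, M]
Visit K → queue [D, B, I, M]
Visit D → queue [B, I, M]
Visit B → queue [I, M]
Visit I → queue [M]
Visit M → queue []

Visit order: L, H, C, G, F, E, N, A, J, K, D, B, I, M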